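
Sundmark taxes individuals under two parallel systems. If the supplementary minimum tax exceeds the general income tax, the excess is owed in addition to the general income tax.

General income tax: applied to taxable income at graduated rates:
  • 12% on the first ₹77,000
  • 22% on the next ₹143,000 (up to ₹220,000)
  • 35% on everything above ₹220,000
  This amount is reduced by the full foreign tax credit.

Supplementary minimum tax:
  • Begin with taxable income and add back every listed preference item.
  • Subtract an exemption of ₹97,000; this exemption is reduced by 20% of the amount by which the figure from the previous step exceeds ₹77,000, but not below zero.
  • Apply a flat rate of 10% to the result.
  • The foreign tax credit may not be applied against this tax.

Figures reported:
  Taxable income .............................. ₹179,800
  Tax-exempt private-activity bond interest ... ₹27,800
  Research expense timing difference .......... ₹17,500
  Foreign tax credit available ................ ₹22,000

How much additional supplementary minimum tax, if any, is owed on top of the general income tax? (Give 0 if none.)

₹5,916

Supplementary minimum tax:
  Adjusted income: ₹179,800 + ₹27,800 + ₹17,500 = ₹225,100
  Exemption: ₹97,000 − 20% × (₹225,100 − ₹77,000) = ₹97,000 − ₹29,620 = ₹67,380
  Base: ₹225,100 − ₹67,380 = ₹157,720
  ₹157,720 × 10% = ₹15,772

General income tax:
  ₹77,000 × 12% = ₹9,240
  ₹102,800 × 22% = ₹22,616
  → ₹31,856
  Less foreign tax credit ₹22,000 → ₹9,856

Excess of supplementary minimum tax over general income tax: ₹15,772 − ₹9,856 = ₹5,916.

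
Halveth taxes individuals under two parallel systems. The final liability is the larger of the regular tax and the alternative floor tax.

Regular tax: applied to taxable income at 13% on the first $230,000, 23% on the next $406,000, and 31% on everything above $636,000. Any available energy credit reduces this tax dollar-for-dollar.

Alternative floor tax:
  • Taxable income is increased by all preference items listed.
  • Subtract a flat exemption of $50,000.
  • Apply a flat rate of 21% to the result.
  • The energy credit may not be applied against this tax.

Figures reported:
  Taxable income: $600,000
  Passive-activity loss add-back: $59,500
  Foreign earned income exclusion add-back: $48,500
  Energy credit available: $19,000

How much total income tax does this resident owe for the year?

Regular tax:
  $230,000 × 13% = $29,900
  $370,000 × 23% = $85,100
  → $115,000
  Less energy credit $19,000 → $96,000

Alternative floor tax:
  Adjusted income: $600,000 + $59,500 + $48,500 = $708,000
  Less exemption $50,000 → base $658,000
  $658,000 × 21% = $138,180

$138,180 > $96,000, so the alternative floor tax is the binding amount.

$138,180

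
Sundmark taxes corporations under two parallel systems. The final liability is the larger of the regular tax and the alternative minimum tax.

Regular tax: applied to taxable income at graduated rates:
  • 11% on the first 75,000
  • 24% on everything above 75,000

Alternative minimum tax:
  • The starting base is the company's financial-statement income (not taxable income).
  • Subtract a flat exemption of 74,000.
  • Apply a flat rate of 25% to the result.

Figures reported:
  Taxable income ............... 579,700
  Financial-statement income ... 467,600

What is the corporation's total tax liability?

Alternative minimum tax:
  Base (financial-statement income): 467,600
  Less exemption 74,000 → base 393,600
  393,600 × 25% = 98,400

Regular tax:
  75,000 × 11% = 8,250
  504,700 × 24% = 121,128
  → 129,378

129,378 > 98,400, so the regular tax governs.

129,378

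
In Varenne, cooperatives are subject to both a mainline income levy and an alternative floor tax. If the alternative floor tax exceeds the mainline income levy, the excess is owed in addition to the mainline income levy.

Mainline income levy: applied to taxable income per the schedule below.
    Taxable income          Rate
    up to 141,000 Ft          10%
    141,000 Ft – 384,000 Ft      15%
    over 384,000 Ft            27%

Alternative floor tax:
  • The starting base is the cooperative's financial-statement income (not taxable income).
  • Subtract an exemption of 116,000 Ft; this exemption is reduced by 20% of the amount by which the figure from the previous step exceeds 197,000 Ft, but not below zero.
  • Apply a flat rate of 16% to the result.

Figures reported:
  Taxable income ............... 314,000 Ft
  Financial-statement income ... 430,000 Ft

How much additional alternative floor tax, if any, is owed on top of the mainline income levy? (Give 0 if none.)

Mainline income levy:
  141,000 Ft × 10% = 14,100 Ft
  173,000 Ft × 15% = 25,950 Ft
  → 40,050 Ft

Alternative floor tax:
  Base (financial-statement income): 430,000 Ft
  Exemption: 116,000 Ft − 20% × (430,000 Ft − 197,000 Ft) = 116,000 Ft − 46,600 Ft = 69,400 Ft
  Base: 430,000 Ft − 69,400 Ft = 360,600 Ft
  360,600 Ft × 16% = 57,696 Ft

Excess of alternative floor tax over mainline income levy: 57,696 Ft − 40,050 Ft = 17,646 Ft.

17,646 Ft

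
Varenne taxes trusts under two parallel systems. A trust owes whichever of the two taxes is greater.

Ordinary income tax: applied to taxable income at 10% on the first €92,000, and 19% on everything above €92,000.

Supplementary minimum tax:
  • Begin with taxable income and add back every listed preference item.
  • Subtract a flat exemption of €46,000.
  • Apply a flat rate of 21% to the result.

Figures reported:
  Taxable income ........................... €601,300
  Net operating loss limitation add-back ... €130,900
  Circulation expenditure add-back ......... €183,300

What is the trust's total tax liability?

Supplementary minimum tax:
  Adjusted income: €601,300 + €130,900 + €183,300 = €915,500
  Less exemption €46,000 → base €869,500
  €869,500 × 21% = €182,595

Ordinary income tax:
  €92,000 × 10% = €9,200
  €509,300 × 19% = €96,767
  → €105,967

€182,595 > €105,967, so the supplementary minimum tax is the binding amount.

€182,595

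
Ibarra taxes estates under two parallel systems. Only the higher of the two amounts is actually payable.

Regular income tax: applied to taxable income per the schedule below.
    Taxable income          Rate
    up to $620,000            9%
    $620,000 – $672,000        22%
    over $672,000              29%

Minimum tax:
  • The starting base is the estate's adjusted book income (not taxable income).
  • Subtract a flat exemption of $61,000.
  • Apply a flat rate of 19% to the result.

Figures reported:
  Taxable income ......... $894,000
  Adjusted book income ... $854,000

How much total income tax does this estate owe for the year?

$150,670

Regular income tax:
  $620,000 × 9% = $55,800
  $52,000 × 22% = $11,440
  $222,000 × 29% = $64,380
  → $131,620

Minimum tax:
  Base (adjusted book income): $854,000
  Less exemption $61,000 → base $793,000
  $793,000 × 19% = $150,670

$150,670 > $131,620, so the minimum tax is the binding amount.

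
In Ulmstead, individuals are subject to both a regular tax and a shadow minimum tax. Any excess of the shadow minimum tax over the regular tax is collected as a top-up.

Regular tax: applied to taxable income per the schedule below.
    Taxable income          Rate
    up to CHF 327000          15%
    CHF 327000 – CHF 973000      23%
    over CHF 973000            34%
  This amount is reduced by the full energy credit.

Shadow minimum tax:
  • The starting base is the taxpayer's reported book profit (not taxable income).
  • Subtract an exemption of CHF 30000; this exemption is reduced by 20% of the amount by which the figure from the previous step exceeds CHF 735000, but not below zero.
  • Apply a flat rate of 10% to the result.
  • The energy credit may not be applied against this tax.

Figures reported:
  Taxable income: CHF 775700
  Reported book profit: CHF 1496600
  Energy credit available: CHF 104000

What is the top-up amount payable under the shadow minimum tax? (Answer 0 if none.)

Regular tax:
  CHF 327000 × 15% = CHF 49050
  CHF 448700 × 23% = CHF 103201
  → CHF 152251
  Less energy credit CHF 104000 → CHF 48251

Shadow minimum tax:
  Base (reported book profit): CHF 1496600
  Exemption: 20% × (CHF 1496600 − CHF 735000) = CHF 152320 ≥ CHF 30000, so the exemption is fully phased out
  Base: CHF 1496600 − CHF 0 = CHF 1496600
  CHF 1496600 × 10% = CHF 149660

Excess of shadow minimum tax over regular tax: CHF 149660 − CHF 48251 = CHF 101409.

CHF 101409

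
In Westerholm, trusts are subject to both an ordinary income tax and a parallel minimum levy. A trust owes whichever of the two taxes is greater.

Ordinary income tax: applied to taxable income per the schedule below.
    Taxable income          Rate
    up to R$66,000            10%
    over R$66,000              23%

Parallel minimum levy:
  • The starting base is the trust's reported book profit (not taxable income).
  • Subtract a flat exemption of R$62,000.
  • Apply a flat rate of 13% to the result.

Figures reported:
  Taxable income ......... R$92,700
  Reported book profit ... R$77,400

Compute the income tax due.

R$12,741

Parallel minimum levy:
  Base (reported book profit): R$77,400
  Less exemption R$62,000 → base R$15,400
  R$15,400 × 13% = R$2,002

Ordinary income tax:
  R$66,000 × 10% = R$6,600
  R$26,700 × 23% = R$6,141
  → R$12,741

R$12,741 > R$2,002, so the ordinary income tax governs.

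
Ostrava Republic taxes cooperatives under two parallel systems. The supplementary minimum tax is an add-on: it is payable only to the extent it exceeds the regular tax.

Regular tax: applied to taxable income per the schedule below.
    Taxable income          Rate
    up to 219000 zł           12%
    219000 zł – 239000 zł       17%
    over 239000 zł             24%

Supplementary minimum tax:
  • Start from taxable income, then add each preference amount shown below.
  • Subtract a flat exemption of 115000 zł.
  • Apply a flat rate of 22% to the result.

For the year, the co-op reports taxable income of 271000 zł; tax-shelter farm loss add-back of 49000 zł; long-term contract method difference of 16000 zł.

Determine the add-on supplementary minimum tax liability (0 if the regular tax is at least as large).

Regular tax:
  219000 zł × 12% = 26280 zł
  20000 zł × 17% = 3400 zł
  32000 zł × 24% = 7680 zł
  → 37360 zł

Supplementary minimum tax:
  Adjusted income: 271000 zł + 49000 zł + 16000 zł = 336000 zł
  Less exemption 115000 zł → base 221000 zł
  221000 zł × 22% = 48620 zł

Excess of supplementary minimum tax over regular tax: 48620 zł − 37360 zł = 11260 zł.

11260 zł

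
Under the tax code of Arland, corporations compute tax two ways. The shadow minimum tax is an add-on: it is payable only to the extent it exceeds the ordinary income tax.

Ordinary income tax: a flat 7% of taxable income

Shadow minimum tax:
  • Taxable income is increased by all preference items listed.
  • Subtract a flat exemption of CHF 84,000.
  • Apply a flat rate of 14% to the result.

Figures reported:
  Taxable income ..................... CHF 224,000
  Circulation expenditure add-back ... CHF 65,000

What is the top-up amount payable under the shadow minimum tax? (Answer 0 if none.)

CHF 13,020

Ordinary income tax:
  CHF 224,000 × 7% = CHF 15,680

Shadow minimum tax:
  Adjusted income: CHF 224,000 + CHF 65,000 = CHF 289,000
  Less exemption CHF 84,000 → base CHF 205,000
  CHF 205,000 × 14% = CHF 28,700

Excess of shadow minimum tax over ordinary income tax: CHF 28,700 − CHF 15,680 = CHF 13,020.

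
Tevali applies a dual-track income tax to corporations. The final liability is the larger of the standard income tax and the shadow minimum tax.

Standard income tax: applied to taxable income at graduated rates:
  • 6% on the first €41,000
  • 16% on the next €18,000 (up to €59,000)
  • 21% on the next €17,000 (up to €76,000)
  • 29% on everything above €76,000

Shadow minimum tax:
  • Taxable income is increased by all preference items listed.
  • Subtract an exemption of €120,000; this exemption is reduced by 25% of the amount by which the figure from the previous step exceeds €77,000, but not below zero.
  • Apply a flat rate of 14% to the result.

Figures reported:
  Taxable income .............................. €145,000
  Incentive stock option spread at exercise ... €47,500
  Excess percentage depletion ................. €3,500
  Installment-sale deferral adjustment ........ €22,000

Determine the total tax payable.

Shadow minimum tax:
  Adjusted income: €145,000 + €47,500 + €3,500 + €22,000 = €218,000
  Exemption: €120,000 − 25% × (€218,000 − €77,000) = €120,000 − €35,250 = €84,750
  Base: €218,000 − €84,750 = €133,250
  €133,250 × 14% = €18,655

Standard income tax:
  €41,000 × 6% = €2,460
  €18,000 × 16% = €2,880
  €17,000 × 21% = €3,570
  €69,000 × 29% = €20,010
  → €28,920

€28,920 > €18,655, so the standard income tax governs.

€28,920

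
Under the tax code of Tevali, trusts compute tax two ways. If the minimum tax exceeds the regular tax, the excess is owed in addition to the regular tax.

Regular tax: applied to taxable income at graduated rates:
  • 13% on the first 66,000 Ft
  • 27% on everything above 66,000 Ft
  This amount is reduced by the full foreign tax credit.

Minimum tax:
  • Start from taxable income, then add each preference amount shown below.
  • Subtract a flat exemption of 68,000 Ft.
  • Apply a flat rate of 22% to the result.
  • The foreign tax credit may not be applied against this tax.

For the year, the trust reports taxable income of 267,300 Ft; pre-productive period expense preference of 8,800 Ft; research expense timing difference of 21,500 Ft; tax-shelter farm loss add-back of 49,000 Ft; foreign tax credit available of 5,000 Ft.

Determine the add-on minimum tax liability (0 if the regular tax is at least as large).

Minimum tax:
  Adjusted income: 267,300 Ft + 8,800 Ft + 21,500 Ft + 49,000 Ft = 346,600 Ft
  Less exemption 68,000 Ft → base 278,600 Ft
  278,600 Ft × 22% = 61,292 Ft

Regular tax:
  66,000 Ft × 13% = 8,580 Ft
  201,300 Ft × 27% = 54,351 Ft
  → 62,931 Ft
  Less foreign tax credit 5,000 Ft → 57,931 Ft

Excess of minimum tax over regular tax: 61,292 Ft − 57,931 Ft = 3,361 Ft.

3,361 Ft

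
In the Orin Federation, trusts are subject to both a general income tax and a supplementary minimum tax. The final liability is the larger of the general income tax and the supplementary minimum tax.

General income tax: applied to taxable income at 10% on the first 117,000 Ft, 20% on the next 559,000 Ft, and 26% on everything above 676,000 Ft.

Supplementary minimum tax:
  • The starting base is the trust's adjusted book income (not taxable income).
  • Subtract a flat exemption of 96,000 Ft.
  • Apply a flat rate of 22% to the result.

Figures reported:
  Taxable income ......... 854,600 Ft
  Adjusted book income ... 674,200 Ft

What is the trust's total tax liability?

Supplementary minimum tax:
  Base (adjusted book income): 674,200 Ft
  Less exemption 96,000 Ft → base 578,200 Ft
  578,200 Ft × 22% = 127,204 Ft

General income tax:
  117,000 Ft × 10% = 11,700 Ft
  559,000 Ft × 20% = 111,800 Ft
  178,600 Ft × 26% = 46,436 Ft
  → 169,936 Ft

169,936 Ft > 127,204 Ft, so the general income tax governs.

169,936 Ft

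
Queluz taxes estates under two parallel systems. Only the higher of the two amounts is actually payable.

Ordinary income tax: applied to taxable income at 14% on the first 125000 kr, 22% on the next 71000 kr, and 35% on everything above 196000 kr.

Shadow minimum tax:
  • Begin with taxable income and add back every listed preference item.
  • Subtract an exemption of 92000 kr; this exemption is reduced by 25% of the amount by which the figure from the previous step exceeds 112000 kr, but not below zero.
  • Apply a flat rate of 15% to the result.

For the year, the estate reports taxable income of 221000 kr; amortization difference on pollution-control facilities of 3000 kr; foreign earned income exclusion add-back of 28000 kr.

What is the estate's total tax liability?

41870 kr

Ordinary income tax:
  125000 kr × 14% = 17500 kr
  71000 kr × 22% = 15620 kr
  25000 kr × 35% = 8750 kr
  → 41870 kr

Shadow minimum tax:
  Adjusted income: 221000 kr + 3000 kr + 28000 kr = 252000 kr
  Exemption: 92000 kr − 25% × (252000 kr − 112000 kr) = 92000 kr − 35000 kr = 57000 kr
  Base: 252000 kr − 57000 kr = 195000 kr
  195000 kr × 15% = 29250 kr

41870 kr > 29250 kr, so the ordinary income tax governs.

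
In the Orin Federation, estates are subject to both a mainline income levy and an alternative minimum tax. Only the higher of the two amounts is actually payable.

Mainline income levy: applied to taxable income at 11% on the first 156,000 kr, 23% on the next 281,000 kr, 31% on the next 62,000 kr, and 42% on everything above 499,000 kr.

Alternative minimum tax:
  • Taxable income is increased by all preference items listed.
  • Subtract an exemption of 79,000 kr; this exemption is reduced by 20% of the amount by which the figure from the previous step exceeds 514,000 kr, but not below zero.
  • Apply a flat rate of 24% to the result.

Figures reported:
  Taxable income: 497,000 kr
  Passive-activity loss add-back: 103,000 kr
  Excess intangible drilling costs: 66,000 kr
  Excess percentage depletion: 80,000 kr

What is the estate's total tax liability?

Alternative minimum tax:
  Adjusted income: 497,000 kr + 103,000 kr + 66,000 kr + 80,000 kr = 746,000 kr
  Exemption: 79,000 kr − 20% × (746,000 kr − 514,000 kr) = 79,000 kr − 46,400 kr = 32,600 kr
  Base: 746,000 kr − 32,600 kr = 713,400 kr
  713,400 kr × 24% = 171,216 kr

Mainline income levy:
  156,000 kr × 11% = 17,160 kr
  281,000 kr × 23% = 64,630 kr
  60,000 kr × 31% = 18,600 kr
  → 100,390 kr

171,216 kr > 100,390 kr, so the alternative minimum tax is the binding amount.

171,216 kr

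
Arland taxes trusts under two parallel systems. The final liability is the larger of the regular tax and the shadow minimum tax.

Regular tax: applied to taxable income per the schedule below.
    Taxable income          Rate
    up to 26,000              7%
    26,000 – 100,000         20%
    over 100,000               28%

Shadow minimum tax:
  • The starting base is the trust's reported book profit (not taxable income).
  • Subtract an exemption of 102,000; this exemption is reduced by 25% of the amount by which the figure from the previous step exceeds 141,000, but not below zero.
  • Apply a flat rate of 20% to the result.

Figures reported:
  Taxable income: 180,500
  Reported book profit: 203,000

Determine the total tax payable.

39,160

Shadow minimum tax:
  Base (reported book profit): 203,000
  Exemption: 102,000 − 25% × (203,000 − 141,000) = 102,000 − 15,500 = 86,500
  Base: 203,000 − 86,500 = 116,500
  116,500 × 20% = 23,300

Regular tax:
  26,000 × 7% = 1,820
  74,000 × 20% = 14,800
  80,500 × 28% = 22,540
  → 39,160

39,160 > 23,300, so the regular tax governs.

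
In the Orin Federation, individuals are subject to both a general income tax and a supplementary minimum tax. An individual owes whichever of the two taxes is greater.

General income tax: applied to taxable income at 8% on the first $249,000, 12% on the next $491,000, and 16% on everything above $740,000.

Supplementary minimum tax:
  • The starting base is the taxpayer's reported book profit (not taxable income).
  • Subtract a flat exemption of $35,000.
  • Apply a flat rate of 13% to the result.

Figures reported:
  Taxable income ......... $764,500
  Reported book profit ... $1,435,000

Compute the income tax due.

Supplementary minimum tax:
  Base (reported book profit): $1,435,000
  Less exemption $35,000 → base $1,400,000
  $1,400,000 × 13% = $182,000

General income tax:
  $249,000 × 8% = $19,920
  $491,000 × 12% = $58,920
  $24,500 × 16% = $3,920
  → $82,760

$182,000 > $82,760, so the supplementary minimum tax is the binding amount.

$182,000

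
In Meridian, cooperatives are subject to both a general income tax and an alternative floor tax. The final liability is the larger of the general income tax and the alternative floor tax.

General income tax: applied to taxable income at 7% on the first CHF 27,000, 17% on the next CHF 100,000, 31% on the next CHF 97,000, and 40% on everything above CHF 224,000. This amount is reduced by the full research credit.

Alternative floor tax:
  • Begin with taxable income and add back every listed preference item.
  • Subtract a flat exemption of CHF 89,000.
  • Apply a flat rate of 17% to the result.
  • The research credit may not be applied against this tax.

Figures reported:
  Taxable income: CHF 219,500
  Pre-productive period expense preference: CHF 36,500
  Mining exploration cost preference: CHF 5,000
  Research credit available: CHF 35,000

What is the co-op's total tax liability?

Alternative floor tax:
  Adjusted income: CHF 219,500 + CHF 36,500 + CHF 5,000 = CHF 261,000
  Less exemption CHF 89,000 → base CHF 172,000
  CHF 172,000 × 17% = CHF 29,240

General income tax:
  CHF 27,000 × 7% = CHF 1,890
  CHF 100,000 × 17% = CHF 17,000
  CHF 92,500 × 31% = CHF 28,675
  → CHF 47,565
  Less research credit CHF 35,000 → CHF 12,565

CHF 29,240 > CHF 12,565, so the alternative floor tax is the binding amount.

CHF 29,240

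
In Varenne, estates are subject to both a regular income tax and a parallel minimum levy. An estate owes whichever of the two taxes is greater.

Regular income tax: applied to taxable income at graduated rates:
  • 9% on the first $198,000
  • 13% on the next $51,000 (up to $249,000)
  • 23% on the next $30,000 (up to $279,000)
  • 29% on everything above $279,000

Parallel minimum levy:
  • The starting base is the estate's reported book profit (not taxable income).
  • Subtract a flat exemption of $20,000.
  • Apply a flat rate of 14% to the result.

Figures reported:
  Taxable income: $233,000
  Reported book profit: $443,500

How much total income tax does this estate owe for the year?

Regular income tax:
  $198,000 × 9% = $17,820
  $35,000 × 13% = $4,550
  → $22,370

Parallel minimum levy:
  Base (reported book profit): $443,500
  Less exemption $20,000 → base $423,500
  $423,500 × 14% = $59,290

$59,290 > $22,370, so the parallel minimum levy is the binding amount.

$59,290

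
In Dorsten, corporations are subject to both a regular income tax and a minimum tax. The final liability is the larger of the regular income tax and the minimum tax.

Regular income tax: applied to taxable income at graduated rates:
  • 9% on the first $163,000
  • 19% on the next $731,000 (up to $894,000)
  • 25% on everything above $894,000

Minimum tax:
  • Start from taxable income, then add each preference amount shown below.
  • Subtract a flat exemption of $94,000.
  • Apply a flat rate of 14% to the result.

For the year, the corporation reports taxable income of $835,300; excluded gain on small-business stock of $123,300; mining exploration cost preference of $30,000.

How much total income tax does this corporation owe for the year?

Regular income tax:
  $163,000 × 9% = $14,670
  $672,300 × 19% = $127,737
  → $142,407

Minimum tax:
  Adjusted income: $835,300 + $123,300 + $30,000 = $988,600
  Less exemption $94,000 → base $894,600
  $894,600 × 14% = $125,244

$142,407 > $125,244, so the regular income tax governs.

$142,407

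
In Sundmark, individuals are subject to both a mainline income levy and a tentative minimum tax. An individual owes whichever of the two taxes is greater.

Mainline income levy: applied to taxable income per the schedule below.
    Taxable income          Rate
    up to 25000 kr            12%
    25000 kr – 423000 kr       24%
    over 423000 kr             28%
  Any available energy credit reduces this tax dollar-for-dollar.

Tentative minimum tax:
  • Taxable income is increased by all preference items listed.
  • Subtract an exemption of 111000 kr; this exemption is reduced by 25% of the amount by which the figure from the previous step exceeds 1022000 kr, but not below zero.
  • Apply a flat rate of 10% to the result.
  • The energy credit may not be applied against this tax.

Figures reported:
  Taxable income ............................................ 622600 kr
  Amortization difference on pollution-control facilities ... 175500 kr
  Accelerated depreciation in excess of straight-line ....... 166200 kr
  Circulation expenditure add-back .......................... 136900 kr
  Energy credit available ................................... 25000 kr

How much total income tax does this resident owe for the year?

129408 kr

Mainline income levy:
  25000 kr × 12% = 3000 kr
  398000 kr × 24% = 95520 kr
  199600 kr × 28% = 55888 kr
  → 154408 kr
  Less energy credit 25000 kr → 129408 kr

Tentative minimum tax:
  Adjusted income: 622600 kr + 175500 kr + 166200 kr + 136900 kr = 1101200 kr
  Exemption: 111000 kr − 25% × (1101200 kr − 1022000 kr) = 111000 kr − 19800 kr = 91200 kr
  Base: 1101200 kr − 91200 kr = 1010000 kr
  1010000 kr × 10% = 101000 kr

129408 kr > 101000 kr, so the mainline income levy governs.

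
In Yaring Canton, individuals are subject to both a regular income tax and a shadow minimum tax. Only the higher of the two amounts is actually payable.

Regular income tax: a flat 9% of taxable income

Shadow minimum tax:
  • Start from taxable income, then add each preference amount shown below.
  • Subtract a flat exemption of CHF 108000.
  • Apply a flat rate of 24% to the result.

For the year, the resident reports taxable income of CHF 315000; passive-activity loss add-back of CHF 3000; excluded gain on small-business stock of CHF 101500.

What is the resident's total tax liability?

CHF 74760

Shadow minimum tax:
  Adjusted income: CHF 315000 + CHF 3000 + CHF 101500 = CHF 419500
  Less exemption CHF 108000 → base CHF 311500
  CHF 311500 × 24% = CHF 74760

Regular income tax:
  CHF 315000 × 9% = CHF 28350

CHF 74760 > CHF 28350, so the shadow minimum tax is the binding amount.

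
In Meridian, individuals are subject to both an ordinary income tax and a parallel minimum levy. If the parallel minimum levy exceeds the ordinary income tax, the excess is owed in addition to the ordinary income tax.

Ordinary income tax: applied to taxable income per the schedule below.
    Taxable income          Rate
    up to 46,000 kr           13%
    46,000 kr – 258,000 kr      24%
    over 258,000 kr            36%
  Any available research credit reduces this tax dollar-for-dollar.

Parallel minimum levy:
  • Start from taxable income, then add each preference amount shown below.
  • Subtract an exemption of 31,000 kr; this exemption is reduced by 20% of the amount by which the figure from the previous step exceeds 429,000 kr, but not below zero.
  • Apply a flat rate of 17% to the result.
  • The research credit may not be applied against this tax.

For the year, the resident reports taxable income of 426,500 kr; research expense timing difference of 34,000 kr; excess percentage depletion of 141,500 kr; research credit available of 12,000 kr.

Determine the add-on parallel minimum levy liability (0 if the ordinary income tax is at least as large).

Parallel minimum levy:
  Adjusted income: 426,500 kr + 34,000 kr + 141,500 kr = 602,000 kr
  Exemption: 20% × (602,000 kr − 429,000 kr) = 34,600 kr ≥ 31,000 kr, so the exemption is fully phased out
  Base: 602,000 kr − 0 kr = 602,000 kr
  602,000 kr × 17% = 102,340 kr

Ordinary income tax:
  46,000 kr × 13% = 5,980 kr
  212,000 kr × 24% = 50,880 kr
  168,500 kr × 36% = 60,660 kr
  → 117,520 kr
  Less research credit 12,000 kr → 105,520 kr

102,340 kr ≤ 105,520 kr, so no add-on is due.

0 kr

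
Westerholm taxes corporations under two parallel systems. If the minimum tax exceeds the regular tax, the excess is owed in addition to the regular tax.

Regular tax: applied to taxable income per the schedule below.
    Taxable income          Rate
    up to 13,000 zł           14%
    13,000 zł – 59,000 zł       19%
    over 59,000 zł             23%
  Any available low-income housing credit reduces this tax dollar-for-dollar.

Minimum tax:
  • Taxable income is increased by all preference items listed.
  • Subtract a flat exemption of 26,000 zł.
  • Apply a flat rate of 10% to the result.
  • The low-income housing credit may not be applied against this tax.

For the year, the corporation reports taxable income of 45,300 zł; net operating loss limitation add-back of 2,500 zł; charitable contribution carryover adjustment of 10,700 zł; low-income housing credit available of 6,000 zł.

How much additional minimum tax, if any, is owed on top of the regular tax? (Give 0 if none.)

Regular tax:
  13,000 zł × 14% = 1,820 zł
  32,300 zł × 19% = 6,137 zł
  → 7,957 zł
  Less low-income housing credit 6,000 zł → 1,957 zł

Minimum tax:
  Adjusted income: 45,300 zł + 2,500 zł + 10,700 zł = 58,500 zł
  Less exemption 26,000 zł → base 32,500 zł
  32,500 zł × 10% = 3,250 zł

Excess of minimum tax over regular tax: 3,250 zł − 1,957 zł = 1,293 zł.

1,293 zł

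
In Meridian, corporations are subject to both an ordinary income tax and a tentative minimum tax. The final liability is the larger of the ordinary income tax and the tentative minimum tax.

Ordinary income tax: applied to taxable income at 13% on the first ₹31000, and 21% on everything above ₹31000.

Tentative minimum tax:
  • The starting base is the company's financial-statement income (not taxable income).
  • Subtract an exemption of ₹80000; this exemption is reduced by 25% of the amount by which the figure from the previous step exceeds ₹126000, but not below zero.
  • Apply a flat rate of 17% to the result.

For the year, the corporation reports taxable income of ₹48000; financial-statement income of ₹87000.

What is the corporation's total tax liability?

₹7600

Ordinary income tax:
  ₹31000 × 13% = ₹4030
  ₹17000 × 21% = ₹3570
  → ₹7600

Tentative minimum tax:
  Base (financial-statement income): ₹87000
  Exemption: ₹87000 ≤ ₹126000, so full ₹80000 applies
  Base: ₹87000 − ₹80000 = ₹7000
  ₹7000 × 17% = ₹1190

₹7600 > ₹1190, so the ordinary income tax governs.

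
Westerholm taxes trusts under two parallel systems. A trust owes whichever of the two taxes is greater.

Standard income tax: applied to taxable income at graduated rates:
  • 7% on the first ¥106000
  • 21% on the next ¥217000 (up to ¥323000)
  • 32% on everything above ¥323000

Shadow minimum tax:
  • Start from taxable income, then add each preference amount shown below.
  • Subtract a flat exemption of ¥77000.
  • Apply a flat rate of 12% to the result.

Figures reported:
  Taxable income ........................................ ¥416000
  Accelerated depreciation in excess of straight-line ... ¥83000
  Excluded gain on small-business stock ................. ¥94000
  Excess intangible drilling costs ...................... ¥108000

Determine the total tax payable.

¥82750

Shadow minimum tax:
  Adjusted income: ¥416000 + ¥83000 + ¥94000 + ¥108000 = ¥701000
  Less exemption ¥77000 → base ¥624000
  ¥624000 × 12% = ¥74880

Standard income tax:
  ¥106000 × 7% = ¥7420
  ¥217000 × 21% = ¥45570
  ¥93000 × 32% = ¥29760
  → ¥82750

¥82750 > ¥74880, so the standard income tax governs.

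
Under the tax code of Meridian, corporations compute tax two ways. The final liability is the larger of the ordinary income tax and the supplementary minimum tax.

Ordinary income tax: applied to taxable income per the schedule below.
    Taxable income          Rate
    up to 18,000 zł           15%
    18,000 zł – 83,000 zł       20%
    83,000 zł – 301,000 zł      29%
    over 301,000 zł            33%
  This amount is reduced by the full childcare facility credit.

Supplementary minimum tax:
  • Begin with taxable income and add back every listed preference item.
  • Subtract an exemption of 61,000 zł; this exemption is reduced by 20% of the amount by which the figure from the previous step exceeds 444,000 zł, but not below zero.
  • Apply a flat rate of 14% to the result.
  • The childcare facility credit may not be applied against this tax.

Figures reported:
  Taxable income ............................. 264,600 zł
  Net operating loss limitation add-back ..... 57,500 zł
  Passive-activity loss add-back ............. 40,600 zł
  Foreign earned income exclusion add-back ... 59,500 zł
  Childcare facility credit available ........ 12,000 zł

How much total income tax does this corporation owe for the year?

56,364 zł

Ordinary income tax:
  18,000 zł × 15% = 2,700 zł
  65,000 zł × 20% = 13,000 zł
  181,600 zł × 29% = 52,664 zł
  → 68,364 zł
  Less childcare facility credit 12,000 zł → 56,364 zł

Supplementary minimum tax:
  Adjusted income: 264,600 zł + 57,500 zł + 40,600 zł + 59,500 zł = 422,200 zł
  Exemption: 422,200 zł ≤ 444,000 zł, so full 61,000 zł applies
  Base: 422,200 zł − 61,000 zł = 361,200 zł
  361,200 zł × 14% = 50,568 zł

56,364 zł > 50,568 zł, so the ordinary income tax governs.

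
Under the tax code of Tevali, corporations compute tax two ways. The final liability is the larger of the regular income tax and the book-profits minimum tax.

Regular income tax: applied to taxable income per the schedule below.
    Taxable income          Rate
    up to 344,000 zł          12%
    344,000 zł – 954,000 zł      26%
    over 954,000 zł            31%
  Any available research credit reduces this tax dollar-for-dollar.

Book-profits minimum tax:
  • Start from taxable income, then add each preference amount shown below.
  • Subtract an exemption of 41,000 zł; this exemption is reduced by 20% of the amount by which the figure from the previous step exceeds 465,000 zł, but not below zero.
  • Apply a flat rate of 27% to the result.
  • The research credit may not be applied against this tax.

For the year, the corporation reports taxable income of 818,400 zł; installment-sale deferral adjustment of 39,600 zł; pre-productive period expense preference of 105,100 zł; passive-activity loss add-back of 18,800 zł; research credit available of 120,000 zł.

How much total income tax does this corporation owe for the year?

Regular income tax:
  344,000 zł × 12% = 41,280 zł
  474,400 zł × 26% = 123,344 zł
  → 164,624 zł
  Less research credit 120,000 zł → 44,624 zł

Book-profits minimum tax:
  Adjusted income: 818,400 zł + 39,600 zł + 105,100 zł + 18,800 zł = 981,900 zł
  Exemption: 20% × (981,900 zł − 465,000 zł) = 103,380 zł ≥ 41,000 zł, so the exemption is fully phased out
  Base: 981,900 zł − 0 zł = 981,900 zł
  981,900 zł × 27% = 265,113 zł

265,113 zł > 44,624 zł, so the book-profits minimum tax is the binding amount.

265,113 zł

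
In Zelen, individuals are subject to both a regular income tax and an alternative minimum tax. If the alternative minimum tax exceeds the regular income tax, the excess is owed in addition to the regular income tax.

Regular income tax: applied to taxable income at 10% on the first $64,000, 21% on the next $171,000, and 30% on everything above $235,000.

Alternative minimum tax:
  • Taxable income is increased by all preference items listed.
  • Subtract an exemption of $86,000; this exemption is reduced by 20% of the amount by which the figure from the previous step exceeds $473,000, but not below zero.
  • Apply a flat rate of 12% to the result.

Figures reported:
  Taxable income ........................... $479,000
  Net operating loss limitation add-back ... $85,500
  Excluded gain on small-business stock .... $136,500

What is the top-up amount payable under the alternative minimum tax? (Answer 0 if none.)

Regular income tax:
  $64,000 × 10% = $6,400
  $171,000 × 21% = $35,910
  $244,000 × 30% = $73,200
  → $115,510

Alternative minimum tax:
  Adjusted income: $479,000 + $85,500 + $136,500 = $701,000
  Exemption: $86,000 − 20% × ($701,000 − $473,000) = $86,000 − $45,600 = $40,400
  Base: $701,000 − $40,400 = $660,600
  $660,600 × 12% = $79,272

$79,272 ≤ $115,510, so no add-on is due.

$0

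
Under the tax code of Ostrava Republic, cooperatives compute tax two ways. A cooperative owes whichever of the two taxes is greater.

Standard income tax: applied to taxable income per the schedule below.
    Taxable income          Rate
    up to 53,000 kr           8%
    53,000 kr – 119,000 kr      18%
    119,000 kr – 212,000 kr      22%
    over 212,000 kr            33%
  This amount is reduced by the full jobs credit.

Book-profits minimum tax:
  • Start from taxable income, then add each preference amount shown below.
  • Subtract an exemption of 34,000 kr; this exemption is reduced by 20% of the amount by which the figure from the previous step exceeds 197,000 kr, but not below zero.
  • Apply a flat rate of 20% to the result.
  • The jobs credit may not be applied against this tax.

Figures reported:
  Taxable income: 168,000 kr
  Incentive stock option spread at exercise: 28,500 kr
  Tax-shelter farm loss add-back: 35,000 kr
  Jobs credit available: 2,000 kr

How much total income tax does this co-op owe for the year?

Standard income tax:
  53,000 kr × 8% = 4,240 kr
  66,000 kr × 18% = 11,880 kr
  49,000 kr × 22% = 10,780 kr
  → 26,900 kr
  Less jobs credit 2,000 kr → 24,900 kr

Book-profits minimum tax:
  Adjusted income: 168,000 kr + 28,500 kr + 35,000 kr = 231,500 kr
  Exemption: 34,000 kr − 20% × (231,500 kr − 197,000 kr) = 34,000 kr − 6,900 kr = 27,100 kr
  Base: 231,500 kr − 27,100 kr = 204,400 kr
  204,400 kr × 20% = 40,880 kr

40,880 kr > 24,900 kr, so the book-profits minimum tax is the binding amount.

40,880 kr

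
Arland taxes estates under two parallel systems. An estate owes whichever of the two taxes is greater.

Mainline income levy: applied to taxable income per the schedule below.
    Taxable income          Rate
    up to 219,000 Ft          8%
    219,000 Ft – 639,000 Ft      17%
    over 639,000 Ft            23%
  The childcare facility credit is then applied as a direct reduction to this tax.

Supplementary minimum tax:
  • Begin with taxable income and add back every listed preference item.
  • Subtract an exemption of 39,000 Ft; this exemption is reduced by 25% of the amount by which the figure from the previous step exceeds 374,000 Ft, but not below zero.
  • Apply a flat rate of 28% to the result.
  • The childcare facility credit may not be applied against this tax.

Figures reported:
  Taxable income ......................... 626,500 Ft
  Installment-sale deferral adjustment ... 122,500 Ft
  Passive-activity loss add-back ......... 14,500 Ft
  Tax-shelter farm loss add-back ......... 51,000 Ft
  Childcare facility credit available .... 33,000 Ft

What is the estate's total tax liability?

Mainline income levy:
  219,000 Ft × 8% = 17,520 Ft
  407,500 Ft × 17% = 69,275 Ft
  → 86,795 Ft
  Less childcare facility credit 33,000 Ft → 53,795 Ft

Supplementary minimum tax:
  Adjusted income: 626,500 Ft + 122,500 Ft + 14,500 Ft + 51,000 Ft = 814,500 Ft
  Exemption: 25% × (814,500 Ft − 374,000 Ft) = 110,125 Ft ≥ 39,000 Ft, so the exemption is fully phased out
  Base: 814,500 Ft − 0 Ft = 814,500 Ft
  814,500 Ft × 28% = 228,060 Ft

228,060 Ft > 53,795 Ft, so the supplementary minimum tax is the binding amount.

228,060 Ft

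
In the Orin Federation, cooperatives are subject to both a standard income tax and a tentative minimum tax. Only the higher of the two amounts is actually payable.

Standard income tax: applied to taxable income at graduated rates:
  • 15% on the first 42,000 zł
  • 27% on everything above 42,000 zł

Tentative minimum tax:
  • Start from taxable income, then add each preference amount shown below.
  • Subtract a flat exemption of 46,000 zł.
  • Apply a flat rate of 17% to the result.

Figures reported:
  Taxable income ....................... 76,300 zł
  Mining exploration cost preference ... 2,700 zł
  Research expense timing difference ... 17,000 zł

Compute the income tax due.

15,561 zł

Tentative minimum tax:
  Adjusted income: 76,300 zł + 2,700 zł + 17,000 zł = 96,000 zł
  Less exemption 46,000 zł → base 50,000 zł
  50,000 zł × 17% = 8,500 zł

Standard income tax:
  42,000 zł × 15% = 6,300 zł
  34,300 zł × 27% = 9,261 zł
  → 15,561 zł

15,561 zł > 8,500 zł, so the standard income tax governs.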